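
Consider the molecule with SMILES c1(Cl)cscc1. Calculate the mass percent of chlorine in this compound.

29.90%

Atom tally by fragment:
  thiophene ring core → C:4 H:4 S:1
  (− 1 ring H displaced by substituents)
  + Cl → Cl:1
Element totals:
  C: 4
  H: 3
  Cl: 1
  S: 1
Molecular formula: C4H3ClS.
Molar mass = 118.578 g/mol.
Mass from Cl: 1 × 35.45 = 35.450 g/mol.
%Cl = 35.450 / 118.578 × 100 = 29.90%.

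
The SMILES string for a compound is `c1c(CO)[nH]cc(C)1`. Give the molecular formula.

C6H9NO

Atom tally by fragment:
  pyrrole ring core → C:4 H:5 N:1
  (− 2 ring H displaced by substituents)
  + CH2OH → C:1 H:3 O:1
  + CH3 → C:1 H:3
Element totals:
  C: 6
  H: 9
  N: 1
  O: 1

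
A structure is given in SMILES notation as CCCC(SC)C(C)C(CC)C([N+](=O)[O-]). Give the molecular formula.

Atom tally by fragment:
  CH3 → C:1 H:3
  CH2 → C:1 H:2
  CH2 → C:1 H:2
  CH(SCH3) → C:2 H:4 S:1
  CH(CH3) → C:2 H:4
  CH(C2H5) → C:3 H:6
  CH2NO2 → C:1 H:2 N:1 O:2
Element totals:
  C: 11
  H: 23
  N: 1
  O: 2
  S: 1

C11H23NO2S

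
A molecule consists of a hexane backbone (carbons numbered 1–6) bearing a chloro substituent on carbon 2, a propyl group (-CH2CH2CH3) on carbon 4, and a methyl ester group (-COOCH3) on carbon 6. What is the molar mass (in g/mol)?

220.74 g/mol

Atom tally by fragment:
  CH3 → C:1 H:3
  CH(Cl) → C:1 H:1 Cl:1
  CH2 → C:1 H:2
  CH(CH2CH2CH3) → C:4 H:8
  CH2 → C:1 H:2
  CH2COOCH3 → C:3 H:5 O:2
Element totals:
  C: 11
  H: 21
  Cl: 1
  O: 2
Molecular formula: C11H21ClO2.
  M = 11(12.011) + 21(1.008) + 35.45 + 2(15.999)
    = 132.121 + 21.168 + 35.450 + 31.998 = 220.737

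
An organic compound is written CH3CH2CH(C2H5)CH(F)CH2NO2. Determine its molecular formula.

C7H14FNO2

Element totals:
  C: 7
  H: 14
  F: 1
  N: 1
  O: 2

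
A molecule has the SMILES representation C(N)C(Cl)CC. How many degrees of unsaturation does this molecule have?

Atom tally by fragment:
  H2NCH2 → C:1 H:4 N:1
  CH(Cl) → C:1 H:1 Cl:1
  CH2 → C:1 H:2
  CH3 → C:1 H:3
Element totals:
  C: 4
  H: 10
  Cl: 1
  N: 1
Molecular formula: C4H10ClN.
DoU = (2C + 2 + N − H − X) / 2 = (2·4 + 2 + 1 − 10 − 1) / 2 = 0.

0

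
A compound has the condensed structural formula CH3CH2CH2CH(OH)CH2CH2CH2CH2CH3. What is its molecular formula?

C9H20O

Atom tally by fragment:
  CH3 → C:1 H:3
  CH2 → C:1 H:2
  CH2 → C:1 H:2
  CH(OH) → C:1 H:2 O:1
  CH2 → C:1 H:2
  CH2 → C:1 H:2
  CH2 → C:1 H:2
  CH2 → C:1 H:2
  CH3 → C:1 H:3
Element totals:
  C: 9
  H: 20
  O: 1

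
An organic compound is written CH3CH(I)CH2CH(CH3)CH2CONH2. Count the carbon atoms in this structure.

Element totals:
  C: 7
  H: 14
  I: 1
  N: 1
  O: 1

7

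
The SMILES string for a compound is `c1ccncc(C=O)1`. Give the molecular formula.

C6H5NO

Atom tally by fragment:
  pyridine ring core → C:5 H:5 N:1
  (− 1 ring H displaced by substituents)
  + CHO → C:1 H:1 O:1
Element totals:
  C: 6
  H: 5
  N: 1
  O: 1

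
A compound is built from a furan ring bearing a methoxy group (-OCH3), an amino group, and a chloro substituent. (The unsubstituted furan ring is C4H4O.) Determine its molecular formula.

C5H6ClNO2

Atom tally by fragment:
  furan ring core → C:4 H:4 O:1
  (− 3 ring H displaced by substituents)
  + OCH3 → C:1 H:3 O:1
  + NH2 → N:1 H:2
  + Cl → Cl:1
Element totals:
  C: 5
  H: 6
  Cl: 1
  N: 1
  O: 2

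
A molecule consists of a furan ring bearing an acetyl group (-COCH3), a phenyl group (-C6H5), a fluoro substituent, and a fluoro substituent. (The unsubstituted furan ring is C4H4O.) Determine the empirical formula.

C6H4FO

Atom tally by fragment:
  furan ring core → C:4 H:4 O:1
  (− 4 ring H displaced by substituents)
  + COCH3 → C:2 H:3 O:1
  + C6H5 → C:6 H:5
  + F → F:1
  + F → F:1
Element totals:
  C: 12
  H: 8
  F: 2
  O: 2
Molecular formula: C12H8F2O2.
gcd of subscripts = 2; dividing each by 2:
  C: 12/2 = 6
  F: 2/2 = 1
  H: 8/2 = 4
  O: 2/2 = 1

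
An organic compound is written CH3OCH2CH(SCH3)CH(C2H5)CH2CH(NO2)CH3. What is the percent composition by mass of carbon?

Atom tally by fragment:
  CH3OCH2 → C:2 H:5 O:1
  CH(SCH3) → C:2 H:4 S:1
  CH(C2H5) → C:3 H:6
  CH2 → C:1 H:2
  CH(NO2) → C:1 H:1 N:1 O:2
  CH3 → C:1 H:3
Element totals:
  C: 10
  H: 21
  N: 1
  O: 3
  S: 1
Molecular formula: C10H21NO3S.
Molar mass = 235.342 g/mol.
Mass from C: 10 × 12.011 = 120.110 g/mol.
%C = 120.110 / 235.342 × 100 = 51.04%.

51.04%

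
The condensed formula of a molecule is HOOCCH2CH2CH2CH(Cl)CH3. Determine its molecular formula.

Atom tally by fragment:
  HOOCCH2 → C:2 H:3 O:2
  CH2 → C:1 H:2
  CH2 → C:1 H:2
  CH(Cl) → C:1 H:1 Cl:1
  CH3 → C:1 H:3
Element totals:
  C: 6
  H: 11
  Cl: 1
  O: 2

C6H11ClO2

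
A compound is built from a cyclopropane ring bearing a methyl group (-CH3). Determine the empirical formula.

Atom tally by fragment:
  cyclopropane ring core → C:3 H:6
  (− 1 ring H displaced by substituents)
  + CH3 → C:1 H:3
Element totals:
  C: 4
  H: 8
Molecular formula: C4H8.
gcd of subscripts = 4; dividing each by 4:
  C: 4/4 = 1
  H: 8/4 = 2

CH2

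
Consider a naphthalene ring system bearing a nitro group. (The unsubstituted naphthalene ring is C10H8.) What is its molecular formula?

Atom tally by fragment:
  naphthalene ring system core → C:10 H:8
  (− 1 ring H displaced by substituents)
  + NO2 → N:1 O:2
Element totals:
  C: 10
  H: 7
  N: 1
  O: 2

C10H7NO2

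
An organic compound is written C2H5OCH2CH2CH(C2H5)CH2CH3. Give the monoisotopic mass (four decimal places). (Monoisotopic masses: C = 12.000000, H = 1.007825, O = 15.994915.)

Atom tally by fragment:
  C2H5OCH2 → C:3 H:7 O:1
  CH2 → C:1 H:2
  CH(C2H5) → C:3 H:6
  CH2 → C:1 H:2
  CH3 → C:1 H:3
Element totals:
  C: 9
  H: 20
  O: 1
Molecular formula: C9H20O.
  M = 9(12.0) + 20(1.007825) + 15.994915
    = 108.000000 + 20.156500 + 15.994915 = 144.151415

144.1514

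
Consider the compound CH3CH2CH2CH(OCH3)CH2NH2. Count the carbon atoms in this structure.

Atom tally by fragment:
  CH3 → C:1 H:3
  CH2 → C:1 H:2
  CH2 → C:1 H:2
  CH(OCH3) → C:2 H:4 O:1
  CH2NH2 → C:1 H:4 N:1
Element totals:
  C: 6
  H: 15
  N: 1
  O: 1

6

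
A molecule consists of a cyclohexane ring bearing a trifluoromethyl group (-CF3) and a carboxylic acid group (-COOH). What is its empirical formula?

C8H11F3O2

Atom tally by fragment:
  cyclohexane ring core → C:6 H:12
  (− 2 ring H displaced by substituents)
  + CF3 → C:1 F:3
  + COOH → C:1 H:1 O:2
Element totals:
  C: 8
  H: 11
  F: 3
  O: 2
Molecular formula: C8H11F3O2.
gcd of subscripts (8, 3, 11, 2) = 1, so the empirical formula equals the molecular formula.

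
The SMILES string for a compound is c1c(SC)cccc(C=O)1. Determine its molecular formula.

Atom tally by fragment:
  benzene ring core → C:6 H:6
  (− 2 ring H displaced by substituents)
  + SCH3 → C:1 H:3 S:1
  + CHO → C:1 H:1 O:1
Element totals:
  C: 8
  H: 8
  O: 1
  S: 1

C8H8OS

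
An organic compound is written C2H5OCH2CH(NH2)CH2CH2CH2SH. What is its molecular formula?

C7H17NOS

Atom tally by fragment:
  C2H5OCH2 → C:3 H:7 O:1
  CH(NH2) → C:1 H:3 N:1
  CH2 → C:1 H:2
  CH2 → C:1 H:2
  CH2SH → C:1 H:3 S:1
Element totals:
  C: 7
  H: 17
  N: 1
  O: 1
  S: 1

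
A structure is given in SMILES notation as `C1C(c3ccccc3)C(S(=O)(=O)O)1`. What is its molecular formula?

Atom tally by fragment:
  cyclopropane ring core → C:3 H:6
  (− 2 ring H displaced by substituents)
  + C6H5 → C:6 H:5
  + SO3H → S:1 O:3 H:1
Element totals:
  C: 9
  H: 10
  O: 3
  S: 1

C9H10O3S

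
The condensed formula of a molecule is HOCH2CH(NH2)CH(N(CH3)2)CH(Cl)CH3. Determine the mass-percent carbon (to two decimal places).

46.53%

Atom tally by fragment:
  HOCH2 → C:1 H:3 O:1
  CH(NH2) → C:1 H:3 N:1
  CH(N(CH3)2) → C:3 H:7 N:1
  CH(Cl) → C:1 H:1 Cl:1
  CH3 → C:1 H:3
Element totals:
  C: 7
  H: 17
  Cl: 1
  N: 2
  O: 1
Molecular formula: C7H17ClN2O.
Molar mass = 180.676 g/mol.
Mass from C: 7 × 12.011 = 84.077 g/mol.
%C = 84.077 / 180.676 × 100 = 46.53%.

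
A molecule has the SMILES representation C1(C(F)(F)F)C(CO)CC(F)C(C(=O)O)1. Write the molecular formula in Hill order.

C8H10F4O3

Atom tally by fragment:
  cyclopentane ring core → C:5 H:10
  (− 4 ring H displaced by substituents)
  + CF3 → C:1 F:3
  + CH2OH → C:1 H:3 O:1
  + F → F:1
  + COOH → C:1 H:1 O:2
Element totals:
  C: 8
  H: 10
  F: 4
  O: 3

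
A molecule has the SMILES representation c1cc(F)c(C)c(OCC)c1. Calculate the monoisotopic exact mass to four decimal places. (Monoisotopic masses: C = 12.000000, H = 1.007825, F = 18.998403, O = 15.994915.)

154.0794

Atom tally by fragment:
  benzene ring core → C:6 H:6
  (− 3 ring H displaced by substituents)
  + F → F:1
  + CH3 → C:1 H:3
  + OC2H5 → C:2 H:5 O:1
Element totals:
  C: 9
  H: 11
  F: 1
  O: 1
Molecular formula: C9H11FO.
  M = 9(12.0) + 11(1.007825) + 18.998403 + 15.994915
    = 108.000000 + 11.086075 + 18.998403 + 15.994915 = 154.079393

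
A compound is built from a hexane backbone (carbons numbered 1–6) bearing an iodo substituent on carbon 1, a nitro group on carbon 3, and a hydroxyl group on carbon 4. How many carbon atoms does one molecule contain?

Atom tally by fragment:
  ICH2 → C:1 H:2 I:1
  CH2 → C:1 H:2
  CH(NO2) → C:1 H:1 N:1 O:2
  CH(OH) → C:1 H:2 O:1
  CH2 → C:1 H:2
  CH3 → C:1 H:3
Element totals:
  C: 6
  H: 12
  I: 1
  N: 1
  O: 3

6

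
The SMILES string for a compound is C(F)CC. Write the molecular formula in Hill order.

C3H7F

Atom tally by fragment:
  FCH2 → C:1 H:2 F:1
  CH2 → C:1 H:2
  CH3 → C:1 H:3
Element totals:
  C: 3
  H: 7
  F: 1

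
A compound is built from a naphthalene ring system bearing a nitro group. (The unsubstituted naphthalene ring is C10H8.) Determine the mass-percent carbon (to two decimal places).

Atom tally by fragment:
  naphthalene ring system core → C:10 H:8
  (− 1 ring H displaced by substituents)
  + NO2 → N:1 O:2
Element totals:
  C: 10
  H: 7
  N: 1
  O: 2
Molecular formula: C10H7NO2.
Molar mass = 173.171 g/mol.
Mass from C: 10 × 12.011 = 120.110 g/mol.
%C = 120.110 / 173.171 × 100 = 69.36%.

69.36%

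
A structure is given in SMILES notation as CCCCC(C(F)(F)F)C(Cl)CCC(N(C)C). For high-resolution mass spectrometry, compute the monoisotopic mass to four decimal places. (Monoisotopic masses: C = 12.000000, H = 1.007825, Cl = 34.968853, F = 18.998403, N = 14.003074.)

Atom tally by fragment:
  CH3 → C:1 H:3
  CH2 → C:1 H:2
  CH2 → C:1 H:2
  CH2 → C:1 H:2
  CH(CF3) → C:2 H:1 F:3
  CH(Cl) → C:1 H:1 Cl:1
  CH2 → C:1 H:2
  CH2 → C:1 H:2
  CH2N(CH3)2 → C:3 H:8 N:1
Element totals:
  C: 12
  H: 23
  Cl: 1
  F: 3
  N: 1
Molecular formula: C12H23ClF3N.
  M = 12(12.0) + 23(1.007825) + 34.968853 + 3(18.998403) + 14.003074
    = 144.000000 + 23.179975 + 34.968853 + 56.995209 + 14.003074 = 273.147111

273.1471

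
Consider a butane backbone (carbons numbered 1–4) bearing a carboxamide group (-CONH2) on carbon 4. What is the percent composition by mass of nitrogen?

Atom tally by fragment:
  CH3 → C:1 H:3
  CH2 → C:1 H:2
  CH2 → C:1 H:2
  CH2CONH2 → C:2 H:4 O:1 N:1
Element totals:
  C: 5
  H: 11
  N: 1
  O: 1
Molecular formula: C5H11NO.
Molar mass = 101.149 g/mol.
Mass from N: 1 × 14.007 = 14.007 g/mol.
%N = 14.007 / 101.149 × 100 = 13.85%.

13.85%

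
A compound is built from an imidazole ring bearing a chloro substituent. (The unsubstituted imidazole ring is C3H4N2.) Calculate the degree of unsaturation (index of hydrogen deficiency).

3

Atom tally by fragment:
  imidazole ring core → C:3 H:4 N:2
  (− 1 ring H displaced by substituents)
  + Cl → Cl:1
Element totals:
  C: 3
  H: 3
  Cl: 1
  N: 2
Molecular formula: C3H3ClN2.
DoU = (2C + 2 + N − H − X) / 2 = (2·3 + 2 + 2 − 3 − 1) / 2 = 3.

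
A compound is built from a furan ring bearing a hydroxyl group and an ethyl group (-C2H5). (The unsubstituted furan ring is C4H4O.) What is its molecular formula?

Atom tally by fragment:
  furan ring core → C:4 H:4 O:1
  (− 2 ring H displaced by substituents)
  + OH → O:1 H:1
  + C2H5 → C:2 H:5
Element totals:
  C: 6
  H: 8
  O: 2

C6H8O2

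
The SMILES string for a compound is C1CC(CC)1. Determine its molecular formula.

C5H10

Atom tally by fragment:
  cyclopropane ring core → C:3 H:6
  (− 1 ring H displaced by substituents)
  + C2H5 → C:2 H:5
Element totals:
  C: 5
  H: 10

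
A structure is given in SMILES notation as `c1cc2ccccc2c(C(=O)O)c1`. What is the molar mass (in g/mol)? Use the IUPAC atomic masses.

Atom tally by fragment:
  naphthalene ring system core → C:10 H:8
  (− 1 ring H displaced by substituents)
  + COOH → C:1 H:1 O:2
Element totals:
  C: 11
  H: 8
  O: 2
Molecular formula: C11H8O2.
  M = 11(12.011) + 8(1.008) + 2(15.999)
    = 132.121 + 8.064 + 31.998 = 172.183

172.18 g/mol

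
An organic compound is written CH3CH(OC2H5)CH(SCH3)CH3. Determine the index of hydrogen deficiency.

0

Atom tally by fragment:
  CH3 → C:1 H:3
  CH(OC2H5) → C:3 H:6 O:1
  CH(SCH3) → C:2 H:4 S:1
  CH3 → C:1 H:3
Element totals:
  C: 7
  H: 16
  O: 1
  S: 1
Molecular formula: C7H16OS.
DoU = (2C + 2 + N − H − X) / 2 = (2·7 + 2 + 0 − 16 − 0) / 2 = 0.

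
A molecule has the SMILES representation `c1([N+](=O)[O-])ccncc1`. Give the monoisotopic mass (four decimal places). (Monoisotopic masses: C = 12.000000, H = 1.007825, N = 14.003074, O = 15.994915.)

124.0273

Atom tally by fragment:
  pyridine ring core → C:5 H:5 N:1
  (− 1 ring H displaced by substituents)
  + NO2 → N:1 O:2
Element totals:
  C: 5
  H: 4
  N: 2
  O: 2
Molecular formula: C5H4N2O2.
  M = 5(12.0) + 4(1.007825) + 2(14.003074) + 2(15.994915)
    = 60.000000 + 4.031300 + 28.006148 + 31.989830 = 124.027278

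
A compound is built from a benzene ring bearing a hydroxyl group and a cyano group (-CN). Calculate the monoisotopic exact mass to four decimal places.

Atom tally by fragment:
  benzene ring core → C:6 H:6
  (− 2 ring H displaced by substituents)
  + OH → O:1 H:1
  + CN → C:1 N:1
Element totals:
  C: 7
  H: 5
  N: 1
  O: 1
Molecular formula: C7H5NO.
  M = 7(12.0) + 5(1.007825) + 14.003074 + 15.994915
    = 84.000000 + 5.039125 + 14.003074 + 15.994915 = 119.037114

119.0371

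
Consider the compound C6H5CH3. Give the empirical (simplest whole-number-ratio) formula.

C7H8

Atom tally by fragment:
  benzene ring core → C:6 H:6
  (− 1 ring H displaced by substituents)
  + CH3 → C:1 H:3
Element totals:
  C: 7
  H: 8
Molecular formula: C7H8.
gcd of subscripts (7, 8) = 1, so the empirical formula equals the molecular formula.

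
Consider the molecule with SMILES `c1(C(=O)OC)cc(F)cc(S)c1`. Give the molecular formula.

C8H7FO2S

Atom tally by fragment:
  benzene ring core → C:6 H:6
  (− 3 ring H displaced by substituents)
  + COOCH3 → C:2 H:3 O:2
  + F → F:1
  + SH → S:1 H:1
Element totals:
  C: 8
  H: 7
  F: 1
  O: 2
  S: 1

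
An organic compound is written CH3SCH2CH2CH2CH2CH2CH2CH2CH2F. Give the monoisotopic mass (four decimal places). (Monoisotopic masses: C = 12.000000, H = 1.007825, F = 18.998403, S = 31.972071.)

Atom tally by fragment:
  CH3SCH2 → C:2 H:5 S:1
  CH2 → C:1 H:2
  CH2 → C:1 H:2
  CH2 → C:1 H:2
  CH2 → C:1 H:2
  CH2 → C:1 H:2
  CH2 → C:1 H:2
  CH2F → C:1 H:2 F:1
Element totals:
  C: 9
  H: 19
  F: 1
  S: 1
Molecular formula: C9H19FS.
  M = 9(12.0) + 19(1.007825) + 18.998403 + 31.972071
    = 108.000000 + 19.148675 + 18.998403 + 31.972071 = 178.119149

178.1191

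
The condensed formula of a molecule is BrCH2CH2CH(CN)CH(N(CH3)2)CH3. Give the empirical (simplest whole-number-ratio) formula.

Element totals:
  C: 8
  H: 15
  Br: 1
  N: 2
Molecular formula: C8H15BrN2.
gcd of subscripts (1, 8, 15, 2) = 1, so the empirical formula equals the molecular formula.

C8H15BrN2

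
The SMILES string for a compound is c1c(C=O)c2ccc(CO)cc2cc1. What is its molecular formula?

C12H10O2

Atom tally by fragment:
  naphthalene ring system core → C:10 H:8
  (− 2 ring H displaced by substituents)
  + CHO → C:1 H:1 O:1
  + CH2OH → C:1 H:3 O:1
Element totals:
  C: 12
  H: 10
  O: 2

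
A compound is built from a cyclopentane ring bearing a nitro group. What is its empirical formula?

C5H9NO2

Atom tally by fragment:
  cyclopentane ring core → C:5 H:10
  (− 1 ring H displaced by substituents)
  + NO2 → N:1 O:2
Element totals:
  C: 5
  H: 9
  N: 1
  O: 2
Molecular formula: C5H9NO2.
gcd of subscripts (5, 9, 1, 2) = 1, so the empirical formula equals the molecular formula.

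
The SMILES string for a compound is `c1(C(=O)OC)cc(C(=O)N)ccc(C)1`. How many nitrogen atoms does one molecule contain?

Atom tally by fragment:
  benzene ring core → C:6 H:6
  (− 3 ring H displaced by substituents)
  + COOCH3 → C:2 H:3 O:2
  + CONH2 → C:1 H:2 O:1 N:1
  + CH3 → C:1 H:3
Element totals:
  C: 10
  H: 11
  N: 1
  O: 3

1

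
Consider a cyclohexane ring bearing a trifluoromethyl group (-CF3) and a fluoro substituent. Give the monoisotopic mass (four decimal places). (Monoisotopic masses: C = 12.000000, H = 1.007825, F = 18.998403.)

Atom tally by fragment:
  cyclohexane ring core → C:6 H:12
  (− 2 ring H displaced by substituents)
  + CF3 → C:1 F:3
  + F → F:1
Element totals:
  C: 7
  H: 10
  F: 4
Molecular formula: C7H10F4.
  M = 7(12.0) + 10(1.007825) + 4(18.998403)
    = 84.000000 + 10.078250 + 75.993612 = 170.071862

170.0719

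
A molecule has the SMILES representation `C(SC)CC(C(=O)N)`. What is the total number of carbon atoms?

Atom tally by fragment:
  CH3SCH2 → C:2 H:5 S:1
  CH2 → C:1 H:2
  CH2CONH2 → C:2 H:4 O:1 N:1
Element totals:
  C: 5
  H: 11
  N: 1
  O: 1
  S: 1

5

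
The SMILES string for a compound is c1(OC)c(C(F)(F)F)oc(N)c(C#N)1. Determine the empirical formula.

C7H5F3N2O2

Atom tally by fragment:
  furan ring core → C:4 H:4 O:1
  (− 4 ring H displaced by substituents)
  + OCH3 → C:1 H:3 O:1
  + CF3 → C:1 F:3
  + NH2 → N:1 H:2
  + CN → C:1 N:1
Element totals:
  C: 7
  H: 5
  F: 3
  N: 2
  O: 2
Molecular formula: C7H5F3N2O2.
gcd of subscripts (7, 3, 5, 2, 2) = 1, so the empirical formula equals the molecular formula.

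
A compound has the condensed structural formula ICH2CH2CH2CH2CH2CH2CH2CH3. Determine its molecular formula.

C8H17I

Element totals:
  C: 8
  H: 17
  I: 1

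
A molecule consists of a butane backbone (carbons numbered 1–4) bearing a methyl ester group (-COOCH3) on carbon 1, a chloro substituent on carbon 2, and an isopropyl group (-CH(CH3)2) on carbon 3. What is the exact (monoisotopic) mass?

Atom tally by fragment:
  CH3OOCCH2 → C:3 H:5 O:2
  CH(Cl) → C:1 H:1 Cl:1
  CH(CH(CH3)2) → C:4 H:8
  CH3 → C:1 H:3
Element totals:
  C: 9
  H: 17
  Cl: 1
  O: 2
Molecular formula: C9H17ClO2.
  M = 9(12.0) + 17(1.007825) + 34.968853 + 2(15.994915)
    = 108.000000 + 17.133025 + 34.968853 + 31.989830 = 192.091708

192.0917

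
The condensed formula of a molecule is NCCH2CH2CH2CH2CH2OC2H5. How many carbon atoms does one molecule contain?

8

Element totals:
  C: 8
  H: 15
  N: 1
  O: 1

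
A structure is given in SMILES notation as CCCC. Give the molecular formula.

Atom tally by fragment:
  CH3 → C:1 H:3
  CH2 → C:1 H:2
  CH2 → C:1 H:2
  CH3 → C:1 H:3
Element totals:
  C: 4
  H: 10

C4H10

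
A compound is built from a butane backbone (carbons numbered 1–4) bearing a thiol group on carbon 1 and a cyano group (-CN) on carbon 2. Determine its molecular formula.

C5H9NS

Atom tally by fragment:
  HSCH2 → C:1 H:3 S:1
  CH(CN) → C:2 H:1 N:1
  CH2 → C:1 H:2
  CH3 → C:1 H:3
Element totals:
  C: 5
  H: 9
  N: 1
  S: 1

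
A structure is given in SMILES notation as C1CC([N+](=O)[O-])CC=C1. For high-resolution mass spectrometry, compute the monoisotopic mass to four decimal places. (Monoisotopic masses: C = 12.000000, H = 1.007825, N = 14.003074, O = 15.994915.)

127.0633

Atom tally by fragment:
  cyclohexene ring core → C:6 H:10
  (− 1 ring H displaced by substituents)
  + NO2 → N:1 O:2
Element totals:
  C: 6
  H: 9
  N: 1
  O: 2
Molecular formula: C6H9NO2.
  M = 6(12.0) + 9(1.007825) + 14.003074 + 2(15.994915)
    = 72.000000 + 9.070425 + 14.003074 + 31.989830 = 127.063329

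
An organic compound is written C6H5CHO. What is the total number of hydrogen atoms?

Atom tally by fragment:
  benzene ring core → C:6 H:6
  (− 1 ring H displaced by substituents)
  + CHO → C:1 H:1 O:1
Element totals:
  C: 7
  H: 6
  O: 1

6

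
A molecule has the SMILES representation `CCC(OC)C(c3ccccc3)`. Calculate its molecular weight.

164.25 g/mol

Atom tally by fragment:
  CH3 → C:1 H:3
  CH2 → C:1 H:2
  CH(OCH3) → C:2 H:4 O:1
  CH2C6H5 → C:7 H:7
Element totals:
  C: 11
  H: 16
  O: 1
Molecular formula: C11H16O.
  M = 11(12.011) + 16(1.008) + 15.999
    = 132.121 + 16.128 + 15.999 = 164.248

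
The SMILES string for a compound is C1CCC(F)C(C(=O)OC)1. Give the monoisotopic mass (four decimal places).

Atom tally by fragment:
  cyclopentane ring core → C:5 H:10
  (− 2 ring H displaced by substituents)
  + F → F:1
  + COOCH3 → C:2 H:3 O:2
Element totals:
  C: 7
  H: 11
  F: 1
  O: 2
Molecular formula: C7H11FO2.
  M = 7(12.0) + 11(1.007825) + 18.998403 + 2(15.994915)
    = 84.000000 + 11.086075 + 18.998403 + 31.989830 = 146.074308

146.0743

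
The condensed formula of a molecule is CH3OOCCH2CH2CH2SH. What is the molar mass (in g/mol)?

134.19 g/mol

Atom tally by fragment:
  CH3OOCCH2 → C:3 H:5 O:2
  CH2 → C:1 H:2
  CH2SH → C:1 H:3 S:1
Element totals:
  C: 5
  H: 10
  O: 2
  S: 1
Molecular formula: C5H10O2S.
  M = 5(12.011) + 10(1.008) + 2(15.999) + 32.06
    = 60.055 + 10.080 + 31.998 + 32.060 = 134.193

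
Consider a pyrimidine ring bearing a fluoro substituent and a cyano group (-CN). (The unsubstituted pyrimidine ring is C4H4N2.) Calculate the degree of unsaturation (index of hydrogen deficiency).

Atom tally by fragment:
  pyrimidine ring core → C:4 H:4 N:2
  (− 2 ring H displaced by substituents)
  + F → F:1
  + CN → C:1 N:1
Element totals:
  C: 5
  H: 2
  F: 1
  N: 3
Molecular formula: C5H2FN3.
DoU = (2C + 2 + N − H − X) / 2 = (2·5 + 2 + 3 − 2 − 1) / 2 = 6.

6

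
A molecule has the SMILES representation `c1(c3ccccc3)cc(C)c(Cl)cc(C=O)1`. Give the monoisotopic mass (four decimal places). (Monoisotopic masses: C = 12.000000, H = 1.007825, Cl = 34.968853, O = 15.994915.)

230.0498

Atom tally by fragment:
  benzene ring core → C:6 H:6
  (− 4 ring H displaced by substituents)
  + C6H5 → C:6 H:5
  + CH3 → C:1 H:3
  + Cl → Cl:1
  + CHO → C:1 H:1 O:1
Element totals:
  C: 14
  H: 11
  Cl: 1
  O: 1
Molecular formula: C14H11ClO.
  M = 14(12.0) + 11(1.007825) + 34.968853 + 15.994915
    = 168.000000 + 11.086075 + 34.968853 + 15.994915 = 230.049843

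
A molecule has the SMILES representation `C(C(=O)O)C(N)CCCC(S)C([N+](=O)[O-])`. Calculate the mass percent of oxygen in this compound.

Atom tally by fragment:
  HOOCCH2 → C:2 H:3 O:2
  CH(NH2) → C:1 H:3 N:1
  CH2 → C:1 H:2
  CH2 → C:1 H:2
  CH2 → C:1 H:2
  CH(SH) → C:1 H:2 S:1
  CH2NO2 → C:1 H:2 N:1 O:2
Element totals:
  C: 8
  H: 16
  N: 2
  O: 4
  S: 1
Molecular formula: C8H16N2O4S.
Molar mass = 236.286 g/mol.
Mass from O: 4 × 15.999 = 63.996 g/mol.
%O = 63.996 / 236.286 × 100 = 27.08%.

27.08%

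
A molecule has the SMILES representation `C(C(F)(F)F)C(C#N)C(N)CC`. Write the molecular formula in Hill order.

Atom tally by fragment:
  F3CCH2 → C:2 H:2 F:3
  CH(CN) → C:2 H:1 N:1
  CH(NH2) → C:1 H:3 N:1
  CH2 → C:1 H:2
  CH3 → C:1 H:3
Element totals:
  C: 7
  H: 11
  F: 3
  N: 2

C7H11F3N2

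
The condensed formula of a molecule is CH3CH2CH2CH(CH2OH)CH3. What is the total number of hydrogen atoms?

14

Atom tally by fragment:
  CH3 → C:1 H:3
  CH2 → C:1 H:2
  CH2 → C:1 H:2
  CH(CH2OH) → C:2 H:4 O:1
  CH3 → C:1 H:3
Element totals:
  C: 6
  H: 14
  O: 1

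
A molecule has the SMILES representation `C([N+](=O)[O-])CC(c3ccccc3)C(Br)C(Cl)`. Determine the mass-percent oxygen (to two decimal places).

Atom tally by fragment:
  O2NCH2 → C:1 H:2 N:1 O:2
  CH2 → C:1 H:2
  CH(C6H5) → C:7 H:6
  CH(Br) → C:1 H:1 Br:1
  CH2Cl → C:1 H:2 Cl:1
Element totals:
  C: 11
  H: 13
  Br: 1
  Cl: 1
  N: 1
  O: 2
Molecular formula: C11H13BrClNO2.
Molar mass = 306.584 g/mol.
Mass from O: 2 × 15.999 = 31.998 g/mol.
%O = 31.998 / 306.584 × 100 = 10.44%.

10.44%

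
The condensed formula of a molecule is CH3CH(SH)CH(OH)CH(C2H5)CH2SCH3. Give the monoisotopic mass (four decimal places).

Atom tally by fragment:
  CH3 → C:1 H:3
  CH(SH) → C:1 H:2 S:1
  CH(OH) → C:1 H:2 O:1
  CH(C2H5) → C:3 H:6
  CH2SCH3 → C:2 H:5 S:1
Element totals:
  C: 8
  H: 18
  O: 1
  S: 2
Molecular formula: C8H18OS2.
  M = 8(12.0) + 18(1.007825) + 15.994915 + 2(31.972071)
    = 96.000000 + 18.140850 + 15.994915 + 63.944142 = 194.079907

194.0799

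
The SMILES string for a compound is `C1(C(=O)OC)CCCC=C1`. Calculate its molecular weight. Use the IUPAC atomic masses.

Atom tally by fragment:
  cyclohexene ring core → C:6 H:10
  (− 1 ring H displaced by substituents)
  + COOCH3 → C:2 H:3 O:2
Element totals:
  C: 8
  H: 12
  O: 2
Molecular formula: C8H12O2.
  M = 8(12.011) + 12(1.008) + 2(15.999)
    = 96.088 + 12.096 + 31.998 = 140.182

140.18 g/mol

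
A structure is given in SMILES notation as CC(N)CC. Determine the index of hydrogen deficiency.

0

Atom tally by fragment:
  CH3 → C:1 H:3
  CH(NH2) → C:1 H:3 N:1
  CH2 → C:1 H:2
  CH3 → C:1 H:3
Element totals:
  C: 4
  H: 11
  N: 1
Molecular formula: C4H11N.
DoU = (2C + 2 + N − H − X) / 2 = (2·4 + 2 + 1 − 11 − 0) / 2 = 0.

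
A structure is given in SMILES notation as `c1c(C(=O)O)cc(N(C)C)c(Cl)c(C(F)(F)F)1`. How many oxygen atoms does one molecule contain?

2

Atom tally by fragment:
  benzene ring core → C:6 H:6
  (− 4 ring H displaced by substituents)
  + COOH → C:1 H:1 O:2
  + N(CH3)2 → N:1 C:2 H:6
  + Cl → Cl:1
  + CF3 → C:1 F:3
Element totals:
  C: 10
  H: 9
  Cl: 1
  F: 3
  N: 1
  O: 2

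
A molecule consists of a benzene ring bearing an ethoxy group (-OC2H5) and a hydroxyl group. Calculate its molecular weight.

138.17 g/mol

Atom tally by fragment:
  benzene ring core → C:6 H:6
  (− 2 ring H displaced by substituents)
  + OC2H5 → C:2 H:5 O:1
  + OH → O:1 H:1
Element totals:
  C: 8
  H: 10
  O: 2
Molecular formula: C8H10O2.
  M = 8(12.011) + 10(1.008) + 2(15.999)
    = 96.088 + 10.080 + 31.998 = 138.166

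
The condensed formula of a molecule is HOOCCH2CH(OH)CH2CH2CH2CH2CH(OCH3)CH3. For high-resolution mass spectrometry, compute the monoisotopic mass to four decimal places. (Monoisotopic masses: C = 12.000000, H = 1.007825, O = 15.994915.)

204.1362

Atom tally by fragment:
  HOOCCH2 → C:2 H:3 O:2
  CH(OH) → C:1 H:2 O:1
  CH2 → C:1 H:2
  CH2 → C:1 H:2
  CH2 → C:1 H:2
  CH2 → C:1 H:2
  CH(OCH3) → C:2 H:4 O:1
  CH3 → C:1 H:3
Element totals:
  C: 10
  H: 20
  O: 4
Molecular formula: C10H20O4.
  M = 10(12.0) + 20(1.007825) + 4(15.994915)
    = 120.000000 + 20.156500 + 63.979660 = 204.136160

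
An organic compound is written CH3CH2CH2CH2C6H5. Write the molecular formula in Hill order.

C10H14

Atom tally by fragment:
  CH3 → C:1 H:3
  CH2 → C:1 H:2
  CH2 → C:1 H:2
  CH2C6H5 → C:7 H:7
Element totals:
  C: 10
  H: 14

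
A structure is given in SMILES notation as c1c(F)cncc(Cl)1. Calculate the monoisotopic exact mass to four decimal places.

130.9938

Atom tally by fragment:
  pyridine ring core → C:5 H:5 N:1
  (− 2 ring H displaced by substituents)
  + F → F:1
  + Cl → Cl:1
Element totals:
  C: 5
  H: 3
  Cl: 1
  F: 1
  N: 1
Molecular formula: C5H3ClFN.
  M = 5(12.0) + 3(1.007825) + 34.968853 + 18.998403 + 14.003074
    = 60.000000 + 3.023475 + 34.968853 + 18.998403 + 14.003074 = 130.993805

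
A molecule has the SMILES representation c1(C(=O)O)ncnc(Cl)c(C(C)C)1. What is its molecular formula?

Atom tally by fragment:
  pyrimidine ring core → C:4 H:4 N:2
  (− 3 ring H displaced by substituents)
  + COOH → C:1 H:1 O:2
  + Cl → Cl:1
  + CH(CH3)2 → C:3 H:7
Element totals:
  C: 8
  H: 9
  Cl: 1
  N: 2
  O: 2

C8H9ClN2O2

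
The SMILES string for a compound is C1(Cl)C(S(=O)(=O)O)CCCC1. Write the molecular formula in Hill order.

Atom tally by fragment:
  cyclohexane ring core → C:6 H:12
  (− 2 ring H displaced by substituents)
  + Cl → Cl:1
  + SO3H → S:1 O:3 H:1
Element totals:
  C: 6
  H: 11
  Cl: 1
  O: 3
  S: 1

C6H11ClO3S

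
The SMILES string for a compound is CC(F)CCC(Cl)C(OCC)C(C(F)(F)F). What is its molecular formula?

C10H17ClF4O

Atom tally by fragment:
  CH3 → C:1 H:3
  CH(F) → C:1 H:1 F:1
  CH2 → C:1 H:2
  CH2 → C:1 H:2
  CH(Cl) → C:1 H:1 Cl:1
  CH(OC2H5) → C:3 H:6 O:1
  CH2CF3 → C:2 H:2 F:3
Element totals:
  C: 10
  H: 17
  Cl: 1
  F: 4
  O: 1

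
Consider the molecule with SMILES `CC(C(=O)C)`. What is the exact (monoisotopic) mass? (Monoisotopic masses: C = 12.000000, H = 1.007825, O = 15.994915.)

Atom tally by fragment:
  CH3 → C:1 H:3
  CH2COCH3 → C:3 H:5 O:1
Element totals:
  C: 4
  H: 8
  O: 1
Molecular formula: C4H8O.
  M = 4(12.0) + 8(1.007825) + 15.994915
    = 48.000000 + 8.062600 + 15.994915 = 72.057515

72.0575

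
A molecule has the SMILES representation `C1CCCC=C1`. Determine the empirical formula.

C3H5

Atom tally by fragment:
  cyclohexene ring core → C:6 H:10
Element totals:
  C: 6
  H: 10
Molecular formula: C6H10.
gcd of subscripts = 2; dividing each by 2:
  C: 6/2 = 3
  H: 10/2 = 5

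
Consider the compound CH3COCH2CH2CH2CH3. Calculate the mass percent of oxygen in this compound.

15.97%

Element totals:
  C: 6
  H: 12
  O: 1
Molecular formula: C6H12O.
Molar mass = 100.161 g/mol.
Mass from O: 1 × 15.999 = 15.999 g/mol.
%O = 15.999 / 100.161 × 100 = 15.97%.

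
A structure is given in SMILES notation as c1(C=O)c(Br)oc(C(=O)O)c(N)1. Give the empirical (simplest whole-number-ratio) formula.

Atom tally by fragment:
  furan ring core → C:4 H:4 O:1
  (− 4 ring H displaced by substituents)
  + CHO → C:1 H:1 O:1
  + Br → Br:1
  + COOH → C:1 H:1 O:2
  + NH2 → N:1 H:2
Element totals:
  C: 6
  H: 4
  Br: 1
  N: 1
  O: 4
Molecular formula: C6H4BrNO4.
gcd of subscripts (1, 6, 4, 1, 4) = 1, so the empirical formula equals the molecular formula.

C6H4BrNO4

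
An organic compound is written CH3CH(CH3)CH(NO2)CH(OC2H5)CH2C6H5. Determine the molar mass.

251.33 g/mol

Element totals:
  C: 14
  H: 21
  N: 1
  O: 3
Molecular formula: C14H21NO3.
  M = 14(12.011) + 21(1.008) + 14.007 + 3(15.999)
    = 168.154 + 21.168 + 14.007 + 47.997 = 251.326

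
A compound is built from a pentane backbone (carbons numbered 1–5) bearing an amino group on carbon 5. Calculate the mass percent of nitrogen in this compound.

Atom tally by fragment:
  CH3 → C:1 H:3
  CH2 → C:1 H:2
  CH2 → C:1 H:2
  CH2 → C:1 H:2
  CH2NH2 → C:1 H:4 N:1
Element totals:
  C: 5
  H: 13
  N: 1
Molecular formula: C5H13N.
Molar mass = 87.166 g/mol.
Mass from N: 1 × 14.007 = 14.007 g/mol.
%N = 14.007 / 87.166 × 100 = 16.07%.

16.07%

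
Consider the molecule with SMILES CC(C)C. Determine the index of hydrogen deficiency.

0

Atom tally by fragment:
  CH3 → C:1 H:3
  CH(CH3) → C:2 H:4
  CH3 → C:1 H:3
Element totals:
  C: 4
  H: 10
Molecular formula: C4H10.
DoU = (2C + 2 + N − H − X) / 2 = (2·4 + 2 + 0 − 10 − 0) / 2 = 0.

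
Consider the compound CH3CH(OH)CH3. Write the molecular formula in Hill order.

Atom tally by fragment:
  CH3 → C:1 H:3
  CH(OH) → C:1 H:2 O:1
  CH3 → C:1 H:3
Element totals:
  C: 3
  H: 8
  O: 1

C3H8O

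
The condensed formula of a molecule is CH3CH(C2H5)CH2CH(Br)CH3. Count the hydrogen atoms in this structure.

Atom tally by fragment:
  CH3 → C:1 H:3
  CH(C2H5) → C:3 H:6
  CH2 → C:1 H:2
  CH(Br) → C:1 H:1 Br:1
  CH3 → C:1 H:3
Element totals:
  C: 7
  H: 15
  Br: 1

15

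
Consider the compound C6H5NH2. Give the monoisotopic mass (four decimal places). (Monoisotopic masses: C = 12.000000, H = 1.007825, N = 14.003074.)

93.0578

Element totals:
  C: 6
  H: 7
  N: 1
Molecular formula: C6H7N.
  M = 6(12.0) + 7(1.007825) + 14.003074
    = 72.000000 + 7.054775 + 14.003074 = 93.057849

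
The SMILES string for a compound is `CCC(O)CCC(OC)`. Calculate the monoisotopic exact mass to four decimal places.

Atom tally by fragment:
  CH3 → C:1 H:3
  CH2 → C:1 H:2
  CH(OH) → C:1 H:2 O:1
  CH2 → C:1 H:2
  CH2 → C:1 H:2
  CH2OCH3 → C:2 H:5 O:1
Element totals:
  C: 7
  H: 16
  O: 2
Molecular formula: C7H16O2.
  M = 7(12.0) + 16(1.007825) + 2(15.994915)
    = 84.000000 + 16.125200 + 31.989830 = 132.115030

132.1150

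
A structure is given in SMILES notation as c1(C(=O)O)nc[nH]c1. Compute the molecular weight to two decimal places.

112.09 g/mol

Atom tally by fragment:
  imidazole ring core → C:3 H:4 N:2
  (− 1 ring H displaced by substituents)
  + COOH → C:1 H:1 O:2
Element totals:
  C: 4
  H: 4
  N: 2
  O: 2
Molecular formula: C4H4N2O2.
  M = 4(12.011) + 4(1.008) + 2(14.007) + 2(15.999)
    = 48.044 + 4.032 + 28.014 + 31.998 = 112.088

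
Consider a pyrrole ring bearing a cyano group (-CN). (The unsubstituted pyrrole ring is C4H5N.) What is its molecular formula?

Atom tally by fragment:
  pyrrole ring core → C:4 H:5 N:1
  (− 1 ring H displaced by substituents)
  + CN → C:1 N:1
Element totals:
  C: 5
  H: 4
  N: 2

C5H4N2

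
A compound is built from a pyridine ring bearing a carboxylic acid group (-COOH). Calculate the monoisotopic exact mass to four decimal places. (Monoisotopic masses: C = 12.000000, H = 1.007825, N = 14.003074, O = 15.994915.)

123.0320

Atom tally by fragment:
  pyridine ring core → C:5 H:5 N:1
  (− 1 ring H displaced by substituents)
  + COOH → C:1 H:1 O:2
Element totals:
  C: 6
  H: 5
  N: 1
  O: 2
Molecular formula: C6H5NO2.
  M = 6(12.0) + 5(1.007825) + 14.003074 + 2(15.994915)
    = 72.000000 + 5.039125 + 14.003074 + 31.989830 = 123.032029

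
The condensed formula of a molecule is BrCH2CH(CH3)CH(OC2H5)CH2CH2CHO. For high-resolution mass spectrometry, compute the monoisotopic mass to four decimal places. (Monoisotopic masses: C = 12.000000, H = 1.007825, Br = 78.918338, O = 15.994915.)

Atom tally by fragment:
  BrCH2 → C:1 H:2 Br:1
  CH(CH3) → C:2 H:4
  CH(OC2H5) → C:3 H:6 O:1
  CH2 → C:1 H:2
  CH2CHO → C:2 H:3 O:1
Element totals:
  C: 9
  H: 17
  Br: 1
  O: 2
Molecular formula: C9H17BrO2.
  M = 9(12.0) + 17(1.007825) + 78.918338 + 2(15.994915)
    = 108.000000 + 17.133025 + 78.918338 + 31.989830 = 236.041193

236.0412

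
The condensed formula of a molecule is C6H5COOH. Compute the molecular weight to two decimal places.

Atom tally by fragment:
  benzene ring core → C:6 H:6
  (− 1 ring H displaced by substituents)
  + COOH → C:1 H:1 O:2
Element totals:
  C: 7
  H: 6
  O: 2
Molecular formula: C7H6O2.
  M = 7(12.011) + 6(1.008) + 2(15.999)
    = 84.077 + 6.048 + 31.998 = 122.123

122.12 g/mol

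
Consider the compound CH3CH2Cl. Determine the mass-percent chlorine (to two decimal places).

Atom tally by fragment:
  CH3 → C:1 H:3
  CH2Cl → C:1 H:2 Cl:1
Element totals:
  C: 2
  H: 5
  Cl: 1
Molecular formula: C2H5Cl.
Molar mass = 64.512 g/mol.
Mass from Cl: 1 × 35.45 = 35.450 g/mol.
%Cl = 35.450 / 64.512 × 100 = 54.95%.

54.95%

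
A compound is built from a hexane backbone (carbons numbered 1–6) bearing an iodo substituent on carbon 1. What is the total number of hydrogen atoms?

Atom tally by fragment:
  ICH2 → C:1 H:2 I:1
  CH2 → C:1 H:2
  CH2 → C:1 H:2
  CH2 → C:1 H:2
  CH2 → C:1 H:2
  CH3 → C:1 H:3
Element totals:
  C: 6
  H: 13
  I: 1

13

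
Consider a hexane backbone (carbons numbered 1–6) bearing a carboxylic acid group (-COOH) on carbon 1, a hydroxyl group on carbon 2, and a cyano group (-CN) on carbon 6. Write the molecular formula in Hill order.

C8H13NO3

Atom tally by fragment:
  HOOCCH2 → C:2 H:3 O:2
  CH(OH) → C:1 H:2 O:1
  CH2 → C:1 H:2
  CH2 → C:1 H:2
  CH2 → C:1 H:2
  CH2CN → C:2 H:2 N:1
Element totals:
  C: 8
  H: 13
  N: 1
  O: 3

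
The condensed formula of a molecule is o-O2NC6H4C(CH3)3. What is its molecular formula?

Element totals:
  C: 10
  H: 13
  N: 1
  O: 2

C10H13NO2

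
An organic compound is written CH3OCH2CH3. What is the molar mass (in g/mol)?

60.10 g/mol

Element totals:
  C: 3
  H: 8
  O: 1
Molecular formula: C3H8O.
  M = 3(12.011) + 8(1.008) + 15.999
    = 36.033 + 8.064 + 15.999 = 60.096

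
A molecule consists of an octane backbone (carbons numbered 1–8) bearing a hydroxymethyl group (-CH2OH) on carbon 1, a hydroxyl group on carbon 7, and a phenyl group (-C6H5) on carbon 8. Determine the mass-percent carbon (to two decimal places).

Atom tally by fragment:
  HOCH2CH2 → C:2 H:5 O:1
  CH2 → C:1 H:2
  CH2 → C:1 H:2
  CH2 → C:1 H:2
  CH2 → C:1 H:2
  CH2 → C:1 H:2
  CH(OH) → C:1 H:2 O:1
  CH2C6H5 → C:7 H:7
Element totals:
  C: 15
  H: 24
  O: 2
Molecular formula: C15H24O2.
Molar mass = 236.355 g/mol.
Mass from C: 15 × 12.011 = 180.165 g/mol.
%C = 180.165 / 236.355 × 100 = 76.23%.

76.23%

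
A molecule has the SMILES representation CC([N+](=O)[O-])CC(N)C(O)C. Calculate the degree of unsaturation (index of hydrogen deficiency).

1

Atom tally by fragment:
  CH3 → C:1 H:3
  CH(NO2) → C:1 H:1 N:1 O:2
  CH2 → C:1 H:2
  CH(NH2) → C:1 H:3 N:1
  CH(OH) → C:1 H:2 O:1
  CH3 → C:1 H:3
Element totals:
  C: 6
  H: 14
  N: 2
  O: 3
Molecular formula: C6H14N2O3.
DoU = (2C + 2 + N − H − X) / 2 = (2·6 + 2 + 2 − 14 − 0) / 2 = 1.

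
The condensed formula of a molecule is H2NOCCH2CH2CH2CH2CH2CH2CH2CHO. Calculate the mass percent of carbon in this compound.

63.13%

Atom tally by fragment:
  H2NOCCH2 → C:2 H:4 O:1 N:1
  CH2 → C:1 H:2
  CH2 → C:1 H:2
  CH2 → C:1 H:2
  CH2 → C:1 H:2
  CH2 → C:1 H:2
  CH2CHO → C:2 H:3 O:1
Element totals:
  C: 9
  H: 17
  N: 1
  O: 2
Molecular formula: C9H17NO2.
Molar mass = 171.240 g/mol.
Mass from C: 9 × 12.011 = 108.099 g/mol.
%C = 108.099 / 171.240 × 100 = 63.13%.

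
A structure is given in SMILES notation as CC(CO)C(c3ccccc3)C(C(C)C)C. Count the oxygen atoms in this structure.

1

Atom tally by fragment:
  CH3 → C:1 H:3
  CH(CH2OH) → C:2 H:4 O:1
  CH(C6H5) → C:7 H:6
  CH(CH(CH3)2) → C:4 H:8
  CH3 → C:1 H:3
Element totals:
  C: 15
  H: 24
  O: 1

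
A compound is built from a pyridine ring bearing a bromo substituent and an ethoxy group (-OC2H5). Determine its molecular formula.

C7H8BrNO

Atom tally by fragment:
  pyridine ring core → C:5 H:5 N:1
  (− 2 ring H displaced by substituents)
  + Br → Br:1
  + OC2H5 → C:2 H:5 O:1
Element totals:
  C: 7
  H: 8
  Br: 1
  N: 1
  O: 1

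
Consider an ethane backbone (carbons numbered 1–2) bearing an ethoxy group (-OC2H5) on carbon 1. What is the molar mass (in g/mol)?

Atom tally by fragment:
  C2H5OCH2 → C:3 H:7 O:1
  CH3 → C:1 H:3
Element totals:
  C: 4
  H: 10
  O: 1
Molecular formula: C4H10O.
  M = 4(12.011) + 10(1.008) + 15.999
    = 48.044 + 10.080 + 15.999 = 74.123

74.12 g/mol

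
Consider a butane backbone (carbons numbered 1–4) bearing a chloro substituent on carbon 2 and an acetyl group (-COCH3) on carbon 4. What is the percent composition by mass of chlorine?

26.34%

Atom tally by fragment:
  CH3 → C:1 H:3
  CH(Cl) → C:1 H:1 Cl:1
  CH2 → C:1 H:2
  CH2COCH3 → C:3 H:5 O:1
Element totals:
  C: 6
  H: 11
  Cl: 1
  O: 1
Molecular formula: C6H11ClO.
Molar mass = 134.603 g/mol.
Mass from Cl: 1 × 35.45 = 35.450 g/mol.
%Cl = 35.450 / 134.603 × 100 = 26.34%.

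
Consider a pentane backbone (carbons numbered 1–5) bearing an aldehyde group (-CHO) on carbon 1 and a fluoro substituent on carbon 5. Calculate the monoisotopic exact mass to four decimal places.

Atom tally by fragment:
  OHCCH2 → C:2 H:3 O:1
  CH2 → C:1 H:2
  CH2 → C:1 H:2
  CH2 → C:1 H:2
  CH2F → C:1 H:2 F:1
Element totals:
  C: 6
  H: 11
  F: 1
  O: 1
Molecular formula: C6H11FO.
  M = 6(12.0) + 11(1.007825) + 18.998403 + 15.994915
    = 72.000000 + 11.086075 + 18.998403 + 15.994915 = 118.079393

118.0794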